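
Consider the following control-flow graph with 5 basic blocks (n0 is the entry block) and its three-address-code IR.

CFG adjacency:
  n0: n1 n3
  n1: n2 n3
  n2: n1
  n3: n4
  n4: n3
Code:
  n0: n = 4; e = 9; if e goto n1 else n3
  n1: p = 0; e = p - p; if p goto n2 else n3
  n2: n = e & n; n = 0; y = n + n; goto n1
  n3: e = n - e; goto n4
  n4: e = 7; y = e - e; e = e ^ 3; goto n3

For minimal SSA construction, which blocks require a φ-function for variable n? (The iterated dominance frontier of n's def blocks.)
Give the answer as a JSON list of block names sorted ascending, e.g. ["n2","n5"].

Answer: ["n1", "n3"]

Working:
idom tree: n1←n0 n2←n1 n3←n0 n4←n3
Dom at joins:
  n1: preds {n0,n2}: {n0} ∩ {n0,n1,n2} = {n0}; idom=n0
  n3: preds {n0,n1,n4}: {n0} ∩ {n0,n1} ∩ {n0,n3,n4} = {n0}; idom=n0

DF derivation:
  n1←n0: walk · to n0
  n1←n2: walk n2→n1 to n0
  n3←n0: walk · to n0
  n3←n1: walk n1 to n0
  n3←n4: walk n4→n3 to n0
  n0: DF=∅
  n1: DF={n1,n3}
  n2: DF={n1}
  n3: DF={n3}
  n4: DF={n3}

φ for n: defs {n0,n2}
  DF⁺ = {n1,n3}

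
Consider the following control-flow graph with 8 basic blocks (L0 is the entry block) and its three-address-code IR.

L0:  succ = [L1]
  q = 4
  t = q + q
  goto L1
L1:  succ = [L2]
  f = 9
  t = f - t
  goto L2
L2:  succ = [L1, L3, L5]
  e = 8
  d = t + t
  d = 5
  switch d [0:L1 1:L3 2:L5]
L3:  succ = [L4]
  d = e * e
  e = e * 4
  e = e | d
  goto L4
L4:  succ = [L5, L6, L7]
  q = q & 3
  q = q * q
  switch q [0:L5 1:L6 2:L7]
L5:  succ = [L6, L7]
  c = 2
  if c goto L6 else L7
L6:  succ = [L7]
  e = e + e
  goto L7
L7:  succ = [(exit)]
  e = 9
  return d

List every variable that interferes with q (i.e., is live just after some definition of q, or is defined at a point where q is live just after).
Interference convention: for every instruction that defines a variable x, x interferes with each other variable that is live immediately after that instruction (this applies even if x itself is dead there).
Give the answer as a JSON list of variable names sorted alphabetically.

def/use:
  L0: def={q,t} ue=∅
  L1: def={f,t} ue={t}
  L2: def={d,e} ue={t}
  L3: def={d,e} ue={e}
  L4: def={q} ue={q}
  L5: def={c} ue=∅
  L6: def={e} ue={e}
  L7: def={e} ue={d}

Liveness:
  live L0: ∅→{q,t}
  live L1: {q,t}→{q,t}
  live L2: {q,t}→{d,e,q,t}
  live L3: {e,q}→{d,e,q}
  live L4: {d,e,q}→{d,e}
  live L5: {d,e}→{d,e}
  live L6: {d,e}→{d}
  live L7: {d}→∅

Interference:
  c: {d,e}
  d: {c,e,q,t}
  e: {c,d,q,t}
  f: {q,t}
  q: {d,e,f,t}
  t: {d,e,f,q}

N(q) = ["d", "e", "f", "t"]

Answer: ["d", "e", "f", "t"]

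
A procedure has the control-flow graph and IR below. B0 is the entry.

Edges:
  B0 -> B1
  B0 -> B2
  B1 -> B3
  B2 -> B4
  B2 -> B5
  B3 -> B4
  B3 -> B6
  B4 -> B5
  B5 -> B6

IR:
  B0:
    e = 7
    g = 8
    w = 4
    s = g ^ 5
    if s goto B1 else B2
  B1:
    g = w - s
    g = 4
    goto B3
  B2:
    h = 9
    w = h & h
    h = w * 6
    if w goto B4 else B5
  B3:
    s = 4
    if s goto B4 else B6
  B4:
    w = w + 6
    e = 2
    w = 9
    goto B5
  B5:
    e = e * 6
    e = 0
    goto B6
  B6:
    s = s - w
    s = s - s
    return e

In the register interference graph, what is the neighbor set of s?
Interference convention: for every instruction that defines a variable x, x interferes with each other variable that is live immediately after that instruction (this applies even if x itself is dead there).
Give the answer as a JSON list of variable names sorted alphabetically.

Answer: ["e", "h", "w"]

Working:
Block summaries:
  B0: def={e,g,s,w} ue=∅
  B1: def={g} ue={s,w}
  B2: def={h,w} ue=∅
  B3: def={s} ue=∅
  B4: def={e,w} ue={w}
  B5: def={e} ue={e}
  B6: def={s} ue={e,s,w}

Backward fixpoint:
  B0: in=∅ out={e,s,w}
  B1: in={e,s,w} out={e,w}
  B2: in={e,s} out={e,s,w}
  B3: in={e,w} out={e,s,w}
  B4: in={s,w} out={e,s,w}
  B5: in={e,s,w} out={e,s,w}
  B6: in={e,s,w} out=∅

Interfere edges:
  e↔{g,h,s,w}
  g↔{e,w}
  h↔{e,s,w}
  s↔{e,h,w}
  w↔{e,g,h,s}

N(s) = ["e", "h", "w"]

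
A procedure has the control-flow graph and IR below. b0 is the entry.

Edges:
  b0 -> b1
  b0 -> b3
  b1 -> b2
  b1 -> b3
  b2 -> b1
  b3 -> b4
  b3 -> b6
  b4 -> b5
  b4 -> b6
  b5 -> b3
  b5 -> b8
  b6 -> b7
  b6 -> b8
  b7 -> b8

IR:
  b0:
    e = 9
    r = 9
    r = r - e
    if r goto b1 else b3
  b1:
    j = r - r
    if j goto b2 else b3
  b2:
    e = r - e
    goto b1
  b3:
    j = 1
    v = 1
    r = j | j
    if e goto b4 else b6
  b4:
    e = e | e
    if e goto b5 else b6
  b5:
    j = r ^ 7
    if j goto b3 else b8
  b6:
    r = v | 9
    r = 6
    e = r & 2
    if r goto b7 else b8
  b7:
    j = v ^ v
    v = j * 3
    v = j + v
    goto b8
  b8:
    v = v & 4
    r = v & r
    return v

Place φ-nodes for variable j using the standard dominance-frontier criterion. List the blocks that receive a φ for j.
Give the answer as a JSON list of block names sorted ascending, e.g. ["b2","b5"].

Answer: ["b1", "b3", "b8"]

Working:
idom tree: b1←b0 b2←b1 b3←b0 b4←b3 b5←b4 b6←b3 b7←b6 b8←b3
Join-block Dom:
  b1: preds {b0,b2}: {b0} ∩ {b0,b1,b2} = {b0}; idom=b0
  b3: preds {b0,b1,b5}: {b0} ∩ {b0,b1} ∩ {b0,b3,b4,b5} = {b0}; idom=b0
  b6: preds {b3,b4}: {b0,b3} ∩ {b0,b3,b4} = {b0,b3}; idom=b3
  b8: preds {b5,b6,b7}: {b0,b3,b4,b5} ∩ {b0,b3,b6} ∩ {b0,b3,b6,b7} = {b0,b3}; idom=b3

DF walk-up:
  b1←b0: walk · to b0
  b1←b2: walk b2→b1 to b0
  b3←b0: walk · to b0
  b3←b1: walk b1 to b0
  b3←b5: walk b5→b4→b3 to b0
  b6←b3: walk · to b3
  b6←b4: walk b4 to b3
  b8←b5: walk b5→b4 to b3
  b8←b6: walk b6 to b3
  b8←b7: walk b7→b6 to b3
  DF(b0)=∅
  DF(b1)={b1,b3}
  DF(b2)={b1}
  DF(b3)={b3}
  DF(b4)={b3,b6,b8}
  DF(b5)={b3,b8}
  DF(b6)={b8}
  DF(b7)={b8}
  DF(b8)=∅

φ for j: defs {b1,b3,b5,b7}
  DF⁺ = {b1,b3,b8}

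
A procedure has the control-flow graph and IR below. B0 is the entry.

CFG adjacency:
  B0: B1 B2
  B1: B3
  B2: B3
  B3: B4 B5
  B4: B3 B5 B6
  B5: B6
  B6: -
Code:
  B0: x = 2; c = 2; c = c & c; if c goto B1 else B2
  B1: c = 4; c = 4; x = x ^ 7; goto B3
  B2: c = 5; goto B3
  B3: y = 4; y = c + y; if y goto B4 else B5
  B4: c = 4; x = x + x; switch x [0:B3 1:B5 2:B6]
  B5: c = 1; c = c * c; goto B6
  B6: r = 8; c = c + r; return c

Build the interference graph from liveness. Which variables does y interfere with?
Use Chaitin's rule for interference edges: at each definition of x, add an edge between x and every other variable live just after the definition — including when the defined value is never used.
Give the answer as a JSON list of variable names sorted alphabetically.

Block summaries:
  B0: {c,x} / ∅
  B1: {c,x} / {x}
  B2: {c} / ∅
  B3: {y} / {c}
  B4: {c,x} / {x}
  B5: {c} / ∅
  B6: {c,r} / {c}

Liveness:
  B0: in=∅ out={x}
  B1: in={x} out={c,x}
  B2: in={x} out={c,x}
  B3: in={c,x} out={x}
  B4: in={x} out={c,x}
  B5: in=∅ out={c}
  B6: in={c} out=∅

Conflict graph:
  c: {r,x,y}
  r: {c}
  x: {c,y}
  y: {c,x}

N(y) = ["c", "x"]

Answer: ["c", "x"]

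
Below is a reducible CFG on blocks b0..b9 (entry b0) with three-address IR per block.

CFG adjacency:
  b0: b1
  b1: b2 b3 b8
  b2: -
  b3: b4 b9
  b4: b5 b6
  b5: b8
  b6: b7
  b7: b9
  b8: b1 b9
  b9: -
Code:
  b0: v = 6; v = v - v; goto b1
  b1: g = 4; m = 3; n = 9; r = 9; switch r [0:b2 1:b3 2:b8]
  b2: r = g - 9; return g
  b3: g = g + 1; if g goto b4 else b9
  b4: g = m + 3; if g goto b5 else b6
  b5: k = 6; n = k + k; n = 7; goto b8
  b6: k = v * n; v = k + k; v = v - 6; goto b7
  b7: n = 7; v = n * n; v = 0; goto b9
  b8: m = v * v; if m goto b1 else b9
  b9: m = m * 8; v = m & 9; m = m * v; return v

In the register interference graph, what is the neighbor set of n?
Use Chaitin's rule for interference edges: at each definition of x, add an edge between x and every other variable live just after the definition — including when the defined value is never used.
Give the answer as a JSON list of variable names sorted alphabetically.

def/use:
  b0: def={v} ue=∅
  b1: def={g,m,n,r} ue=∅
  b2: def={r} ue={g}
  b3: def={g} ue={g}
  b4: def={g} ue={m}
  b5: def={k,n} ue=∅
  b6: def={k,v} ue={n,v}
  b7: def={n,v} ue=∅
  b8: def={m} ue={v}
  b9: def={m,v} ue={m}

Live sets:
  b0 li=∅ lo={v}
  b1 li={v} lo={g,m,n,v}
  b2 li={g} lo=∅
  b3 li={g,m,n,v} lo={m,n,v}
  b4 li={m,n,v} lo={m,n,v}
  b5 li={v} lo={v}
  b6 li={m,n,v} lo={m}
  b7 li={m} lo={m}
  b8 li={v} lo={m,v}
  b9 li={m} lo=∅

Interfere edges:
  g↔{m,n,r,v}
  k↔{m,v}
  m↔{g,k,n,r,v}
  n↔{g,m,r,v}
  r↔{g,m,n,v}
  v↔{g,k,m,n,r}

N(n) = ["g", "m", "r", "v"]

Answer: ["g", "m", "r", "v"]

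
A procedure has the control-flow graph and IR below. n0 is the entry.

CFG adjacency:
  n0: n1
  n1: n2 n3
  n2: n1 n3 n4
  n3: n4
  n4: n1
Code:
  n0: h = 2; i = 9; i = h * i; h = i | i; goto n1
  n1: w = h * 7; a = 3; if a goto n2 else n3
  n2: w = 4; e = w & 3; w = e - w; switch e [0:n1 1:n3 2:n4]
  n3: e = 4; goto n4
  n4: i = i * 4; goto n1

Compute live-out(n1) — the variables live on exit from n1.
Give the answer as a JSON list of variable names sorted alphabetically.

def/use:
  n0: def={h,i} ue=∅
  n1: def={a,w} ue={h}
  n2: def={e,w} ue=∅
  n3: def={e} ue=∅
  n4: def={i} ue={i}

Liveness:
  n0: in=∅ out={h,i}
  n1: in={h,i} out={h,i}
  n2: in={h,i} out={h,i}
  n3: in={h,i} out={h,i}
  n4: in={h,i} out={h,i}

live-out(n1) = ["h", "i"]

Answer: ["h", "i"]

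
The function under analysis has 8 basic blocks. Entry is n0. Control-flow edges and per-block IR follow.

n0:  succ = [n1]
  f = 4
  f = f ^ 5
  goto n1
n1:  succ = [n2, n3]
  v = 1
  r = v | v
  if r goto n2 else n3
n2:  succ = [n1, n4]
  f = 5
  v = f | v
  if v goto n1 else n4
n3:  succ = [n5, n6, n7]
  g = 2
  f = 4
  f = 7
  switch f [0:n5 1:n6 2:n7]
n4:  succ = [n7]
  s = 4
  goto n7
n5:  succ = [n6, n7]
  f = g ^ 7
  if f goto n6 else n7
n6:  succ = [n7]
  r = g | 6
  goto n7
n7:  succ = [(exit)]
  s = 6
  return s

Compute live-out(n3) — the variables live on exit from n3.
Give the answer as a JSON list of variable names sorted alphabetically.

Answer: ["g"]

Analysis:
Per-block:
  n0: def={f} ue=∅
  n1: def={r,v} ue=∅
  n2: def={f,v} ue={v}
  n3: def={f,g} ue=∅
  n4: def={s} ue=∅
  n5: def={f} ue={g}
  n6: def={r} ue={g}
  n7: def={s} ue=∅

Liveness:
  live n0: ∅→∅
  live n1: ∅→{v}
  live n2: {v}→∅
  live n3: ∅→{g}
  live n4: ∅→∅
  live n5: {g}→{g}
  live n6: {g}→∅
  live n7: ∅→∅

live-out(n3) = ["g"]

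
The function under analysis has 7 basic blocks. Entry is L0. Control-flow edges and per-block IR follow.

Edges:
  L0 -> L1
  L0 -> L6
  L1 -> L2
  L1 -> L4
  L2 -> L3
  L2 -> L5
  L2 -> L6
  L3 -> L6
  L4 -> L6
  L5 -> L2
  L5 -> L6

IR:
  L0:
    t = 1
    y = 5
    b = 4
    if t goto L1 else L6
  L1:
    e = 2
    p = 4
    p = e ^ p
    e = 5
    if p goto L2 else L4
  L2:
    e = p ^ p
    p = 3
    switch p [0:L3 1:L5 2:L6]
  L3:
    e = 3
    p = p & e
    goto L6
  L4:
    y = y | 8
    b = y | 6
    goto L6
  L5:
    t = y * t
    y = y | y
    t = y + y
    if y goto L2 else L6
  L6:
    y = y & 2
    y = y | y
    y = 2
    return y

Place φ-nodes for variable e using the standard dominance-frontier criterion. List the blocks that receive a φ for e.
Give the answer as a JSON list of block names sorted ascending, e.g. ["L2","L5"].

Answer: ["L2", "L6"]

Derivation:
idom tree: L1←L0 L2←L1 L3←L2 L4←L1 L5←L2 L6←L0
Dom at joins:
  L2: preds {L1,L5}: {L0,L1} ∩ {L0,L1,L2,L5} = {L0,L1}; idom=L1
  L6: preds {L0,L2,L3,L4,L5}: {L0} ∩ {L0,L1,L2} ∩ {L0,L1,L2,L3} ∩ {L0,L1,L4} ∩ {L0,L1,L2,L5} = {L0}; idom=L0

Frontier:
  L2←L1: walk · to L1
  L2←L5: walk L5→L2 to L1
  L6←L0: walk · to L0
  L6←L2: walk L2→L1 to L0
  L6←L3: walk L3→L2→L1 to L0
  L6←L4: walk L4→L1 to L0
  L6←L5: walk L5→L2→L1 to L0
  L0 → ∅
  L1 → {L6}
  L2 → {L2,L6}
  L3 → {L6}
  L4 → {L6}
  L5 → {L2,L6}
  L6 → ∅

φ for e: defs {L1,L2,L3}
  DF⁺ = {L2,L6}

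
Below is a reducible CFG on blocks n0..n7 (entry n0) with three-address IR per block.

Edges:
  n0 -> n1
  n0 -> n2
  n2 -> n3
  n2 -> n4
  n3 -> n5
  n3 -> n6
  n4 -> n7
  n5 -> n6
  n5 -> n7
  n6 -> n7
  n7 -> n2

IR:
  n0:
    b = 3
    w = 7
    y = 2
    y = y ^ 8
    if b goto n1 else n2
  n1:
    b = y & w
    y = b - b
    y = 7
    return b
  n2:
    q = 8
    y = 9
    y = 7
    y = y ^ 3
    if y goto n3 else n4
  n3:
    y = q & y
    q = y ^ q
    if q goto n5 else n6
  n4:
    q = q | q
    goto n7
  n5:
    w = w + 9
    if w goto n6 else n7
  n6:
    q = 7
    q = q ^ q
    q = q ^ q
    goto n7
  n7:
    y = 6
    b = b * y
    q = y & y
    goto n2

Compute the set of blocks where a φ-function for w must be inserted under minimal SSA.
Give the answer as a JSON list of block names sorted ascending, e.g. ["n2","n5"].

idom tree: n1←n0 n2←n0 n3←n2 n4←n2 n5←n3 n6←n3 n7←n2
Dom∩ at merges:
  n2: preds {n0,n7}: {n0} ∩ {n0,n2,n7} = {n0}; idom=n0
  n6: preds {n3,n5}: {n0,n2,n3} ∩ {n0,n2,n3,n5} = {n0,n2,n3}; idom=n3
  n7: preds {n4,n5,n6}: {n0,n2,n4} ∩ {n0,n2,n3,n5} ∩ {n0,n2,n3,n6} = {n0,n2}; idom=n2

DF walk-up:
  join n2 pred n0: · stop@n0
  join n2 pred n7: n7→n2 stop@n0
  join n6 pred n3: · stop@n3
  join n6 pred n5: n5 stop@n3
  join n7 pred n4: n4 stop@n2
  join n7 pred n5: n5→n3 stop@n2
  join n7 pred n6: n6→n3 stop@n2
  n0: DF=∅
  n1: DF=∅
  n2: DF={n2}
  n3: DF={n7}
  n4: DF={n7}
  n5: DF={n6,n7}
  n6: DF={n7}
  n7: DF={n2}

φ for w: defs {n0,n5}
  DF⁺ = {n2,n6,n7}

Answer: ["n2", "n6", "n7"]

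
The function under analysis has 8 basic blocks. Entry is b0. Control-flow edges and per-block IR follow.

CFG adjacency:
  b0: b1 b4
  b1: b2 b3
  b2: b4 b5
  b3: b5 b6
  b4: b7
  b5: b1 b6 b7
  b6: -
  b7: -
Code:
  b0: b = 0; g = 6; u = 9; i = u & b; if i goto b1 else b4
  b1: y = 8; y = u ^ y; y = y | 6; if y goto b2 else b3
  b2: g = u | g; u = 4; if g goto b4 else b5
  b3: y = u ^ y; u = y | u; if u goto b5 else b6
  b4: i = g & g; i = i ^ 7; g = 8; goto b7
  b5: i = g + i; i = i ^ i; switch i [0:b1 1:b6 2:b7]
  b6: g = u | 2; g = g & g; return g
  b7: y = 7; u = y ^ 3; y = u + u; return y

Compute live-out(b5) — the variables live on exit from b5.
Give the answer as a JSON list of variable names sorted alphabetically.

Per-block:
  b0: {b,g,i,u} / ∅
  b1: {y} / {u}
  b2: {g,u} / {g,u}
  b3: {u,y} / {u,y}
  b4: {g,i} / {g}
  b5: {i} / {g,i}
  b6: {g} / {u}
  b7: {u,y} / ∅

Liveness:
  b0 li=∅ lo={g,i,u}
  b1 li={g,i,u} lo={g,i,u,y}
  b2 li={g,i,u} lo={g,i,u}
  b3 li={g,i,u,y} lo={g,i,u}
  b4 li={g} lo=∅
  b5 li={g,i,u} lo={g,i,u}
  b6 li={u} lo=∅
  b7 li=∅ lo=∅

live-out(b5) = ["g", "i", "u"]

Answer: ["g", "i", "u"]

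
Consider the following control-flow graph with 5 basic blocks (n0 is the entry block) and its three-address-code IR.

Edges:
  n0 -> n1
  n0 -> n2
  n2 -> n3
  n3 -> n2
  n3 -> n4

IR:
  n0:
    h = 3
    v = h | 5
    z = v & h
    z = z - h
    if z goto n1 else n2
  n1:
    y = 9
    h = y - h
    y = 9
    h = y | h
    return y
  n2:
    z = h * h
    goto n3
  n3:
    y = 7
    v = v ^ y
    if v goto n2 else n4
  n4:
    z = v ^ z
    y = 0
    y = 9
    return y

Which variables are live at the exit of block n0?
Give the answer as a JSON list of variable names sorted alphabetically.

Answer: ["h", "v"]

Analysis:
Per-block:
  n0: {h,v,z} / ∅
  n1: {h,y} / {h}
  n2: {z} / {h}
  n3: {v,y} / {v}
  n4: {y,z} / {v,z}

Liveness:
  n0: in=∅ out={h,v}
  n1: in={h} out=∅
  n2: in={h,v} out={h,v,z}
  n3: in={h,v,z} out={h,v,z}
  n4: in={v,z} out=∅

live-out(n0) = ["h", "v"]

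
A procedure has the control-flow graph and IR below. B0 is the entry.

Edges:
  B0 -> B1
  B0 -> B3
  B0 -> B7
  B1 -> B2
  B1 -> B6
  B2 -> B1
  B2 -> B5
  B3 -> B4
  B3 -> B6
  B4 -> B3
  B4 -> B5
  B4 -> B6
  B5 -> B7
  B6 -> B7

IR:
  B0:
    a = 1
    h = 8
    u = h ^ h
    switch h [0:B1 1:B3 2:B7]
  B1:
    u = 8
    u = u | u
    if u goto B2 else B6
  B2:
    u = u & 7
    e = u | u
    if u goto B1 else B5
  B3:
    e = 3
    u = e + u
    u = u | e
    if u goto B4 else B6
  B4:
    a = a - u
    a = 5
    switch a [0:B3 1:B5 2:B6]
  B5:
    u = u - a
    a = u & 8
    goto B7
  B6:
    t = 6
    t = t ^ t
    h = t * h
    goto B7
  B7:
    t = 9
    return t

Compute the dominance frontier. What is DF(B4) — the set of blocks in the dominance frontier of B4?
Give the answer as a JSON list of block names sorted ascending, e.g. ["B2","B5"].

Answer: ["B3", "B5", "B6"]

Analysis:
idom tree: B1←B0 B2←B1 B3←B0 B4←B3 B5←B0 B6←B0 B7←B0
Dom∩ at merges:
  B1: preds {B0,B2}: {B0} ∩ {B0,B1,B2} = {B0}; idom=B0
  B3: preds {B0,B4}: {B0} ∩ {B0,B3,B4} = {B0}; idom=B0
  B5: preds {B2,B4}: {B0,B1,B2} ∩ {B0,B3,B4} = {B0}; idom=B0
  B6: preds {B1,B3,B4}: {B0,B1} ∩ {B0,B3} ∩ {B0,B3,B4} = {B0}; idom=B0
  B7: preds {B0,B5,B6}: {B0} ∩ {B0,B5} ∩ {B0,B6} = {B0}; idom=B0

Frontier:
  join B1 pred B0: · stop@B0
  join B1 pred B2: B2→B1 stop@B0
  join B3 pred B0: · stop@B0
  join B3 pred B4: B4→B3 stop@B0
  join B5 pred B2: B2→B1 stop@B0
  join B5 pred B4: B4→B3 stop@B0
  join B6 pred B1: B1 stop@B0
  join B6 pred B3: B3 stop@B0
  join B6 pred B4: B4→B3 stop@B0
  join B7 pred B0: · stop@B0
  join B7 pred B5: B5 stop@B0
  join B7 pred B6: B6 stop@B0
  B0: DF=∅
  B1: DF={B1,B5,B6}
  B2: DF={B1,B5}
  B3: DF={B3,B5,B6}
  B4: DF={B3,B5,B6}
  B5: DF={B7}
  B6: DF={B7}
  B7: DF=∅

DF(B4) = ["B3", "B5", "B6"]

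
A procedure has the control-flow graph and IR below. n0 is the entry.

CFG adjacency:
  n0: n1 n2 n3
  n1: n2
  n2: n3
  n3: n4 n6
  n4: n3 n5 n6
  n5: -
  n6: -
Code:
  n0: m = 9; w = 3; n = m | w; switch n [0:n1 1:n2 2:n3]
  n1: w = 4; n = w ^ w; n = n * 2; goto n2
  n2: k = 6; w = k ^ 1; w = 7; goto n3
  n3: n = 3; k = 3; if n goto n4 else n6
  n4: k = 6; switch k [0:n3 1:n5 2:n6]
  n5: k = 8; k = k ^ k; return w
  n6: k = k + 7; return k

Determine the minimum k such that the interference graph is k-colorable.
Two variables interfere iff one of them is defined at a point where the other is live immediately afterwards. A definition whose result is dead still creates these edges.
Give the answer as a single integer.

Answer: 3

Derivation:
Per-block:
  n0 def {m,n,w} use ∅
  n1 def {n,w} use ∅
  n2 def {k,w} use ∅
  n3 def {k,n} use ∅
  n4 def {k} use ∅
  n5 def {k} use {w}
  n6 def {k} use {k}

Liveness:
  n0: in=∅ out={w}
  n1: in=∅ out=∅
  n2: in=∅ out={w}
  n3: in={w} out={k,w}
  n4: in={w} out={k,w}
  n5: in={w} out=∅
  n6: in={k} out=∅

Interfere edges:
  k: {n,w}
  m: {w}
  n: {k,w}
  w: {k,m,n}

Registers:
  {k,n,w} pairwise interfere (3-clique) ⇒ χ ≥ 3
  assign k→c1 m→c1 n→c2 w→c0 — no edge inside a register ⇒ χ ≤ 3
  χ = 3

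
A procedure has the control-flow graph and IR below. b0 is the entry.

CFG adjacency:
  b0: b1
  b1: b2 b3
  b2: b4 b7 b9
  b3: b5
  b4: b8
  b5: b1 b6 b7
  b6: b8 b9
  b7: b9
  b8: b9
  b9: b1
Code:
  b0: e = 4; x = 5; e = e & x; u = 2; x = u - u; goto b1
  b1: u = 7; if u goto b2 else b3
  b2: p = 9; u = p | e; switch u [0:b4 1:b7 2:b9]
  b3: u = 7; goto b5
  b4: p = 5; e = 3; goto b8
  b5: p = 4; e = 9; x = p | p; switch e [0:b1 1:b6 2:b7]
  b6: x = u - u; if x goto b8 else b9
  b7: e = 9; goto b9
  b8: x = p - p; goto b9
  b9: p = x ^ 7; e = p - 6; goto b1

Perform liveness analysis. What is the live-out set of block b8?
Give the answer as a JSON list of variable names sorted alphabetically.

Block summaries:
  b0: def={e,u,x} ue=∅
  b1: def={u} ue=∅
  b2: def={p,u} ue={e}
  b3: def={u} ue=∅
  b4: def={e,p} ue=∅
  b5: def={e,p,x} ue=∅
  b6: def={x} ue={u}
  b7: def={e} ue=∅
  b8: def={x} ue={p}
  b9: def={e,p} ue={x}

Liveness:
  b0: in=∅ out={e,x}
  b1: in={e,x} out={e,x}
  b2: in={e,x} out={x}
  b3: in=∅ out={u}
  b4: in=∅ out={p}
  b5: in={u} out={e,p,u,x}
  b6: in={p,u} out={p,x}
  b7: in={x} out={x}
  b8: in={p} out={x}
  b9: in={x} out={e,x}

live-out(b8) = ["x"]

Answer: ["x"]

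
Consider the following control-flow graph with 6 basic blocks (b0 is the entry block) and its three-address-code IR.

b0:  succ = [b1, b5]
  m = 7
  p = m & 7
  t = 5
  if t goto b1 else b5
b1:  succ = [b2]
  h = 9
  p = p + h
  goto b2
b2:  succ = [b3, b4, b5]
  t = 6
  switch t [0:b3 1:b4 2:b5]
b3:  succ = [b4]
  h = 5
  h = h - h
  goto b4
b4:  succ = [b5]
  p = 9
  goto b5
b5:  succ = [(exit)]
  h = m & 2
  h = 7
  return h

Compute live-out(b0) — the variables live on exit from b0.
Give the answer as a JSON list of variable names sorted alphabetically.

Answer: ["m", "p"]

Working:
Block summaries:
  b0: {m,p,t} / ∅
  b1: {h,p} / {p}
  b2: {t} / ∅
  b3: {h} / ∅
  b4: {p} / ∅
  b5: {h} / {m}

Live sets:
  b0: in=∅ out={m,p}
  b1: in={m,p} out={m}
  b2: in={m} out={m}
  b3: in={m} out={m}
  b4: in={m} out={m}
  b5: in={m} out=∅

live-out(b0) = ["m", "p"]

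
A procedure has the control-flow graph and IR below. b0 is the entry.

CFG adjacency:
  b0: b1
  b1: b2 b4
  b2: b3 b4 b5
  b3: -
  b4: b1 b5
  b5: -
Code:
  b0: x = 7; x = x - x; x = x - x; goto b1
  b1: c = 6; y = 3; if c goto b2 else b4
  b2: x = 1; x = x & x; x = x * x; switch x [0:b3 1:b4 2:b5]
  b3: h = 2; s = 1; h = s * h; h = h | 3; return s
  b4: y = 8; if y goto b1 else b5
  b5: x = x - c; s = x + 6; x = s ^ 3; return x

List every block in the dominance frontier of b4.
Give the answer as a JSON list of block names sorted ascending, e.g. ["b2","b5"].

Answer: ["b1", "b5"]

Working:
idom tree: b1←b0 b2←b1 b3←b2 b4←b1 b5←b1
Join-block Dom:
  b1: preds {b0,b4}: {b0} ∩ {b0,b1,b4} = {b0}; idom=b0
  b4: preds {b1,b2}: {b0,b1} ∩ {b0,b1,b2} = {b0,b1}; idom=b1
  b5: preds {b2,b4}: {b0,b1,b2} ∩ {b0,b1,b4} = {b0,b1}; idom=b1

Frontier:
  join b1 pred b0: · stop@b0
  join b1 pred b4: b4→b1 stop@b0
  join b4 pred b1: · stop@b1
  join b4 pred b2: b2 stop@b1
  join b5 pred b2: b2 stop@b1
  join b5 pred b4: b4 stop@b1
  b0 → ∅
  b1 → {b1}
  b2 → {b4,b5}
  b3 → ∅
  b4 → {b1,b5}
  b5 → ∅

DF(b4) = ["b1", "b5"]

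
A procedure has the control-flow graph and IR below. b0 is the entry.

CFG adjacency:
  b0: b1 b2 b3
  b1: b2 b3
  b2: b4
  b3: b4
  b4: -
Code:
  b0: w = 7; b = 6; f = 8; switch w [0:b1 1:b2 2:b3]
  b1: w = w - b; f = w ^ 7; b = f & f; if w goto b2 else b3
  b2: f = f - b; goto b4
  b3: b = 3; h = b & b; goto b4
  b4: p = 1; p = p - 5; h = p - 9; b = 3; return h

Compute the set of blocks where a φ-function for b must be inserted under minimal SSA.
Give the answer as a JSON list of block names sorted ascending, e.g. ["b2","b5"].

idom tree: b1←b0 b2←b0 b3←b0 b4←b0
Dom∩ at merges:
  b2: preds {b0,b1}: {b0} ∩ {b0,b1} = {b0}; idom=b0
  b3: preds {b0,b1}: {b0} ∩ {b0,b1} = {b0}; idom=b0
  b4: preds {b2,b3}: {b0,b2} ∩ {b0,b3} = {b0}; idom=b0

Frontier:
  b2←b0: walk · to b0
  b2←b1: walk b1 to b0
  b3←b0: walk · to b0
  b3←b1: walk b1 to b0
  b4←b2: walk b2 to b0
  b4←b3: walk b3 to b0
  b0: DF=∅
  b1: DF={b2,b3}
  b2: DF={b4}
  b3: DF={b4}
  b4: DF=∅

φ for b: defs {b0,b1,b3,b4}
  DF⁺ = {b2,b3,b4}

Answer: ["b2", "b3", "b4"]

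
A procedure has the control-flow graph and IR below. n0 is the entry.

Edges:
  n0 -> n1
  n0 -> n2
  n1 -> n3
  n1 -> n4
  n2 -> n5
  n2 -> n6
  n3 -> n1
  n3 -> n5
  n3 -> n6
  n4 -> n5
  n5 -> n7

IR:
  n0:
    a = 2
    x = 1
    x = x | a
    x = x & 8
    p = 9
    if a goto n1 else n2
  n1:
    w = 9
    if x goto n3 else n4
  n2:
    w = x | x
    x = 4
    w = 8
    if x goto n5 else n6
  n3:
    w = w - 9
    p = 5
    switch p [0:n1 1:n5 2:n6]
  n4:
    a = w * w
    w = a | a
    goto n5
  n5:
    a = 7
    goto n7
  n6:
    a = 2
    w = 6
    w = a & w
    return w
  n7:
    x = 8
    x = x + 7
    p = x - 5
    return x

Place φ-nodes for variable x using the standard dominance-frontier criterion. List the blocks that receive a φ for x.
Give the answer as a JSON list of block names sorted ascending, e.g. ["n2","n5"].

idom tree: n1←n0 n2←n0 n3←n1 n4←n1 n5←n0 n6←n0 n7←n5
Dom∩ at merges:
  n1: preds {n0,n3}: {n0} ∩ {n0,n1,n3} = {n0}; idom=n0
  n5: preds {n2,n3,n4}: {n0,n2} ∩ {n0,n1,n3} ∩ {n0,n1,n4} = {n0}; idom=n0
  n6: preds {n2,n3}: {n0,n2} ∩ {n0,n1,n3} = {n0}; idom=n0

DF derivation:
  n1←n0: walk · to n0
  n1←n3: walk n3→n1 to n0
  n5←n2: walk n2 to n0
  n5←n3: walk n3→n1 to n0
  n5←n4: walk n4→n1 to n0
  n6←n2: walk n2 to n0
  n6←n3: walk n3→n1 to n0
  n0 → ∅
  n1 → {n1,n5,n6}
  n2 → {n5,n6}
  n3 → {n1,n5,n6}
  n4 → {n5}
  n5 → ∅
  n6 → ∅
  n7 → ∅

φ for x: defs {n0,n2,n7}
  DF⁺ = {n5,n6}

Answer: ["n5", "n6"]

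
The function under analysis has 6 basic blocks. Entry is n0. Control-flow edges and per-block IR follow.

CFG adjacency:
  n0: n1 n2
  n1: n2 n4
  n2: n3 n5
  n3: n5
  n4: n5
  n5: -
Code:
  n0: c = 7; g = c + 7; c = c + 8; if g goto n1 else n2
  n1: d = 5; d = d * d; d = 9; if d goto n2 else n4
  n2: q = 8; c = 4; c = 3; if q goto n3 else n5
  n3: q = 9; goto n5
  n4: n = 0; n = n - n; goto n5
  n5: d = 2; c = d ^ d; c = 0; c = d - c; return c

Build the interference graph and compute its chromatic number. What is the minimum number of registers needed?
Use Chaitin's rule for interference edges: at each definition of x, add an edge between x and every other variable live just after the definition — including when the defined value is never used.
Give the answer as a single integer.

Answer: 2

Derivation:
Block summaries:
  n0: def={c,g} ue=∅
  n1: def={d} ue=∅
  n2: def={c,q} ue=∅
  n3: def={q} ue=∅
  n4: def={n} ue=∅
  n5: def={c,d} ue=∅

Liveness:
  n0 li=∅ lo=∅
  n1 li=∅ lo=∅
  n2 li=∅ lo=∅
  n3 li=∅ lo=∅
  n4 li=∅ lo=∅
  n5 li=∅ lo=∅

Interference:
  c — {d,g,q}
  d — {c}
  g — {c}
  n — ∅
  q — {c}

Registers:
  {c,d} pairwise interfere (2-clique) ⇒ χ ≥ 2
  2-colouring: r0={c,n}  r1={d,g,q}
  χ = 2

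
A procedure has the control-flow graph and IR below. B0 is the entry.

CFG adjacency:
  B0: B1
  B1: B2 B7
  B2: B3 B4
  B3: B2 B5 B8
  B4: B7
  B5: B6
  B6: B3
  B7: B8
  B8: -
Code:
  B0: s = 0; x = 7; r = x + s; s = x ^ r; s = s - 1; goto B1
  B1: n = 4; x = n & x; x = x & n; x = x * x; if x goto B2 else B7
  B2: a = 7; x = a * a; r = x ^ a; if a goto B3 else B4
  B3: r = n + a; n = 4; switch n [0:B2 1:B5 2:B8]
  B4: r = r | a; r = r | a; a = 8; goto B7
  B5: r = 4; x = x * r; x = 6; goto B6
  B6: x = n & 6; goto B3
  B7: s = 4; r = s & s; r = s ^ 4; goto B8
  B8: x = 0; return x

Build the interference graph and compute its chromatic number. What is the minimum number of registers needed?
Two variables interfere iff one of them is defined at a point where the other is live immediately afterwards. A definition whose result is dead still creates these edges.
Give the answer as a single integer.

Answer: 4

Derivation:
Block summaries:
  B0: def={r,s,x} ue=∅
  B1: def={n,x} ue={x}
  B2: def={a,r,x} ue=∅
  B3: def={n,r} ue={a,n}
  B4: def={a,r} ue={a,r}
  B5: def={r,x} ue={x}
  B6: def={x} ue={n}
  B7: def={r,s} ue=∅
  B8: def={x} ue=∅

Backward fixpoint:
  B0: in=∅ out={x}
  B1: in={x} out={n}
  B2: in={n} out={a,n,r,x}
  B3: in={a,n,x} out={a,n,x}
  B4: in={a,r} out=∅
  B5: in={a,n,x} out={a,n}
  B6: in={a,n} out={a,n,x}
  B7: in=∅ out=∅
  B8: in=∅ out=∅

Conflict graph:
  a — {n,r,x}
  n — {a,r,x}
  r — {a,n,s,x}
  s — {r,x}
  x — {a,n,r,s}

Registers:
  clique {a,n,r,x} ⇒ need ≥ 4
  4-colouring: c0={r}  c1={x}  c2={a,s}  c3={n}
  χ = 4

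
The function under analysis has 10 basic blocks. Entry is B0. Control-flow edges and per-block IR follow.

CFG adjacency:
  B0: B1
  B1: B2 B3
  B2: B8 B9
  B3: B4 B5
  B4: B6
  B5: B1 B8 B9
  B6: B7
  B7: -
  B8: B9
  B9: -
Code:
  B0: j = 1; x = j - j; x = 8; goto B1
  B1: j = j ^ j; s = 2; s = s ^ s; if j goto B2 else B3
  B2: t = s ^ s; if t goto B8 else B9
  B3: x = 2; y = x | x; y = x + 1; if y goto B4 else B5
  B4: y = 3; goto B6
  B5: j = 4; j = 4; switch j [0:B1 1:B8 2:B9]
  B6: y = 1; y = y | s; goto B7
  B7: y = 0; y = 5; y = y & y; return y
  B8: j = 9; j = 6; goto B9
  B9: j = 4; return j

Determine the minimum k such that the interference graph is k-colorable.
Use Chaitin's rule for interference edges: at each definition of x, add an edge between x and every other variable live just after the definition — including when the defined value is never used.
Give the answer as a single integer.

Per-block:
  B0: def={j,x} ue=∅
  B1: def={j,s} ue={j}
  B2: def={t} ue={s}
  B3: def={x,y} ue=∅
  B4: def={y} ue=∅
  B5: def={j} ue=∅
  B6: def={y} ue={s}
  B7: def={y} ue=∅
  B8: def={j} ue=∅
  B9: def={j} ue=∅

Liveness:
  live B0: ∅→{j}
  live B1: {j}→{s}
  live B2: {s}→∅
  live B3: {s}→{s}
  live B4: {s}→{s}
  live B5: ∅→{j}
  live B6: {s}→∅
  live B7: ∅→∅
  live B8: ∅→∅
  live B9: ∅→∅

Interfere edges:
  j: {s,x}
  s: {j,x,y}
  t: ∅
  x: {j,s,y}
  y: {s,x}

Registers:
  clique {j,s,x} ⇒ need ≥ 3
  3-colouring: R0={s,t}  R1={x}  R2={j,y}
  χ = 3

Answer: 3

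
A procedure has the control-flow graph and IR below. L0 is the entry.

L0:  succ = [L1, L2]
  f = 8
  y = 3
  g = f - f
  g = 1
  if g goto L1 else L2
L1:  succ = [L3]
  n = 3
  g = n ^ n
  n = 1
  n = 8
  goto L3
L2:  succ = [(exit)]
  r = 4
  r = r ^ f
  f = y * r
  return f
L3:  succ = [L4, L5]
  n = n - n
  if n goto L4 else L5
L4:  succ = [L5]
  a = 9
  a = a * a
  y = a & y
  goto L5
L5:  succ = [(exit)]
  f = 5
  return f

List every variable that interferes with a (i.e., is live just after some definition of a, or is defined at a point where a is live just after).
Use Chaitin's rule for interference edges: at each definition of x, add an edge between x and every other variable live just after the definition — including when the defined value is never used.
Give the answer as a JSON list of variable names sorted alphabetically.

Answer: ["y"]

Working:
Per-block:
  L0: def={f,g,y} ue=∅
  L1: def={g,n} ue=∅
  L2: def={f,r} ue={f,y}
  L3: def={n} ue={n}
  L4: def={a,y} ue={y}
  L5: def={f} ue=∅

Backward fixpoint:
  live L0: ∅→{f,y}
  live L1: {y}→{n,y}
  live L2: {f,y}→∅
  live L3: {n,y}→{y}
  live L4: {y}→∅
  live L5: ∅→∅

Interfere edges:
  a: {y}
  f: {g,r,y}
  g: {f,y}
  n: {y}
  r: {f,y}
  y: {a,f,g,n,r}

N(a) = ["y"]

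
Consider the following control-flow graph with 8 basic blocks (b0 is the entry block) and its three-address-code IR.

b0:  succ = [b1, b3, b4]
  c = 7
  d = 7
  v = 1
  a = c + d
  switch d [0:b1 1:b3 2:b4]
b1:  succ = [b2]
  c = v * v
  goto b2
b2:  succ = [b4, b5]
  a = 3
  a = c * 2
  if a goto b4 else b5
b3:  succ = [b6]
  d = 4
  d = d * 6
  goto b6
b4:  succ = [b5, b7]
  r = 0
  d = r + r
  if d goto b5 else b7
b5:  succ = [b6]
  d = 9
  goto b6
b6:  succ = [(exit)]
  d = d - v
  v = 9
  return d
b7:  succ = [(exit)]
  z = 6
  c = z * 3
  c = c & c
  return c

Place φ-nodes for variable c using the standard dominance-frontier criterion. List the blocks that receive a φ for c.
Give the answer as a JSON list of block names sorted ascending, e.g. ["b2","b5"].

idom tree: b1←b0 b2←b1 b3←b0 b4←b0 b5←b0 b6←b0 b7←b4
Dom at joins:
  b4: preds {b0,b2}: {b0} ∩ {b0,b1,b2} = {b0}; idom=b0
  b5: preds {b2,b4}: {b0,b1,b2} ∩ {b0,b4} = {b0}; idom=b0
  b6: preds {b3,b5}: {b0,b3} ∩ {b0,b5} = {b0}; idom=b0

DF derivation:
  b4←b0: walk · to b0
  b4←b2: walk b2→b1 to b0
  b5←b2: walk b2→b1 to b0
  b5←b4: walk b4 to b0
  b6←b3: walk b3 to b0
  b6←b5: walk b5 to b0
  DF(b0)=∅
  DF(b1)={b4,b5}
  DF(b2)={b4,b5}
  DF(b3)={b6}
  DF(b4)={b5}
  DF(b5)={b6}
  DF(b6)=∅
  DF(b7)=∅

φ for c: defs {b0,b1,b7}
  DF⁺ = {b4,b5,b6}

Answer: ["b4", "b5", "b6"]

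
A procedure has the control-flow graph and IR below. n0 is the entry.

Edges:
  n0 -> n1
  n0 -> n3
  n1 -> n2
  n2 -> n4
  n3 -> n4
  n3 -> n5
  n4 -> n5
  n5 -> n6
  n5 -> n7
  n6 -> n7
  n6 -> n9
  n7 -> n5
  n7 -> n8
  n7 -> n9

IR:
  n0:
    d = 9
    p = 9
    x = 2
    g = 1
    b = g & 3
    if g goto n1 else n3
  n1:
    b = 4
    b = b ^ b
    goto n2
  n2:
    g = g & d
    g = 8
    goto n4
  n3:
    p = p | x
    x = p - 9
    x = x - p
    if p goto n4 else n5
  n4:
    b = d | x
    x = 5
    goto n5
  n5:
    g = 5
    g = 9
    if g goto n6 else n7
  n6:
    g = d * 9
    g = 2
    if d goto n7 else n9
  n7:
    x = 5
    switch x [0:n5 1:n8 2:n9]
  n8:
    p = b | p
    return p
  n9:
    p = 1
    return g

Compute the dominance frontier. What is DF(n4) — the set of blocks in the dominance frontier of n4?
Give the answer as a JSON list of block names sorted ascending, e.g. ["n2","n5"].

idom tree: n1←n0 n2←n1 n3←n0 n4←n0 n5←n0 n6←n5 n7←n5 n8←n7 n9←n5
Dom∩ at merges:
  n4: preds {n2,n3}: {n0,n1,n2} ∩ {n0,n3} = {n0}; idom=n0
  n5: preds {n3,n4,n7}: {n0,n3} ∩ {n0,n4} ∩ {n0,n5,n7} = {n0}; idom=n0
  n7: preds {n5,n6}: {n0,n5} ∩ {n0,n5,n6} = {n0,n5}; idom=n5
  n9: preds {n6,n7}: {n0,n5,n6} ∩ {n0,n5,n7} = {n0,n5}; idom=n5

DF walk-up:
  n4←n2: walk n2→n1 to n0
  n4←n3: walk n3 to n0
  n5←n3: walk n3 to n0
  n5←n4: walk n4 to n0
  n5←n7: walk n7→n5 to n0
  n7←n5: walk · to n5
  n7←n6: walk n6 to n5
  n9←n6: walk n6 to n5
  n9←n7: walk n7 to n5
  n0: DF=∅
  n1: DF={n4}
  n2: DF={n4}
  n3: DF={n4,n5}
  n4: DF={n5}
  n5: DF={n5}
  n6: DF={n7,n9}
  n7: DF={n5,n9}
  n8: DF=∅
  n9: DF=∅

DF(n4) = ["n5"]

Answer: ["n5"]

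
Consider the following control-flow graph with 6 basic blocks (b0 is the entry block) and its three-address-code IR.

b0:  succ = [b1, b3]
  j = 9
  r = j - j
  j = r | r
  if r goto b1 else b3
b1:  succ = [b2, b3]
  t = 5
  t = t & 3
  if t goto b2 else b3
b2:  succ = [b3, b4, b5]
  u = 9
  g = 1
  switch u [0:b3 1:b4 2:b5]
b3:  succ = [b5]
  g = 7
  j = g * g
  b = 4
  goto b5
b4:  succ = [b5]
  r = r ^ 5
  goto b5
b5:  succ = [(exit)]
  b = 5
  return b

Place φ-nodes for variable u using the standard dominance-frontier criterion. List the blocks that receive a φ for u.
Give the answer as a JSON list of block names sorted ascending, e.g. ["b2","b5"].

idom tree: b1←b0 b2←b1 b3←b0 b4←b2 b5←b0
Dom at joins:
  b3: preds {b0,b1,b2}: {b0} ∩ {b0,b1} ∩ {b0,b1,b2} = {b0}; idom=b0
  b5: preds {b2,b3,b4}: {b0,b1,b2} ∩ {b0,b3} ∩ {b0,b1,b2,b4} = {b0}; idom=b0

Frontier:
  b3←b0: walk · to b0
  b3←b1: walk b1 to b0
  b3←b2: walk b2→b1 to b0
  b5←b2: walk b2→b1 to b0
  b5←b3: walk b3 to b0
  b5←b4: walk b4→b2→b1 to b0
  b0 → ∅
  b1 → {b3,b5}
  b2 → {b3,b5}
  b3 → {b5}
  b4 → {b5}
  b5 → ∅

φ for u: defs {b2}
  DF⁺ = {b3,b5}

Answer: ["b3", "b5"]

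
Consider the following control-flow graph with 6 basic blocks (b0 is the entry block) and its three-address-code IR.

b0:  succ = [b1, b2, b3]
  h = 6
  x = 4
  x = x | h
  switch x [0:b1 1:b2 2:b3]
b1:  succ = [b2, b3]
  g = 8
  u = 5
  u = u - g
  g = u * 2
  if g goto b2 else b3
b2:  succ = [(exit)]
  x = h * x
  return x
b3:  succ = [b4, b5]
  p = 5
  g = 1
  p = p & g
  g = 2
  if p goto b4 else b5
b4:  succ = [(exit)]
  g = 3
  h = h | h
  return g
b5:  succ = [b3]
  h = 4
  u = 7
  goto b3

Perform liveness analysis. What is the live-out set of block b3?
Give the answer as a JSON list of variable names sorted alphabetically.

Block summaries:
  b0 def {h,x} use ∅
  b1 def {g,u} use ∅
  b2 def {x} use {h,x}
  b3 def {g,p} use ∅
  b4 def {g,h} use {h}
  b5 def {h,u} use ∅

Live sets:
  b0: in=∅ out={h,x}
  b1: in={h,x} out={h,x}
  b2: in={h,x} out=∅
  b3: in={h} out={h}
  b4: in={h} out=∅
  b5: in=∅ out={h}

live-out(b3) = ["h"]

Answer: ["h"]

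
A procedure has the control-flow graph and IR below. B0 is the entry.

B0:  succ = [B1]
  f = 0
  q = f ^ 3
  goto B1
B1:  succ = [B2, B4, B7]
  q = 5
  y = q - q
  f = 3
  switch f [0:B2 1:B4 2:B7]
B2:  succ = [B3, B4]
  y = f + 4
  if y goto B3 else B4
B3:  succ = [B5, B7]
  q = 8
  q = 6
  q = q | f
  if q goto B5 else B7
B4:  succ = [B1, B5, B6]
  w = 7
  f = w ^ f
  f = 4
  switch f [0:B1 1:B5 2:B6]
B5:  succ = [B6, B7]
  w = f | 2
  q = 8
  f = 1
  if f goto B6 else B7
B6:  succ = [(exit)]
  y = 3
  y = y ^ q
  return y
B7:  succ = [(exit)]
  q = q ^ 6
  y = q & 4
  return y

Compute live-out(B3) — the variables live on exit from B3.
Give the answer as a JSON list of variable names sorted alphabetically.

def/use:
  B0: {f,q} / ∅
  B1: {f,q,y} / ∅
  B2: {y} / {f}
  B3: {q} / {f}
  B4: {f,w} / {f}
  B5: {f,q,w} / {f}
  B6: {y} / {q}
  B7: {q,y} / {q}

Backward fixpoint:
  B0: in=∅ out=∅
  B1: in=∅ out={f,q}
  B2: in={f,q} out={f,q}
  B3: in={f} out={f,q}
  B4: in={f,q} out={f,q}
  B5: in={f} out={q}
  B6: in={q} out=∅
  B7: in={q} out=∅

live-out(B3) = ["f", "q"]

Answer: ["f", "q"]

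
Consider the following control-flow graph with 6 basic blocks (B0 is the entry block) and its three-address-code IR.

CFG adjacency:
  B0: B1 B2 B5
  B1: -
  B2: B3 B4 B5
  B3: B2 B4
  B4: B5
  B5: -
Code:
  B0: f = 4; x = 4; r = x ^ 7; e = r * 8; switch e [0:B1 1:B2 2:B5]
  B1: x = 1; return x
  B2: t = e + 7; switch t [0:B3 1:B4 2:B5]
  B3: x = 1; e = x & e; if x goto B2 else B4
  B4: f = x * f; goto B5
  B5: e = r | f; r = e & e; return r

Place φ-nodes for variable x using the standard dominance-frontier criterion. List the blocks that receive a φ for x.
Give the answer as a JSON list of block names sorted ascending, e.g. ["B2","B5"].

Answer: ["B2", "B4", "B5"]

Working:
idom tree: B1←B0 B2←B0 B3←B2 B4←B2 B5←B0
Join-block Dom:
  B2: preds {B0,B3}: {B0} ∩ {B0,B2,B3} = {B0}; idom=B0
  B4: preds {B2,B3}: {B0,B2} ∩ {B0,B2,B3} = {B0,B2}; idom=B2
  B5: preds {B0,B2,B4}: {B0} ∩ {B0,B2} ∩ {B0,B2,B4} = {B0}; idom=B0

Frontier:
  B2←B0: walk · to B0
  B2←B3: walk B3→B2 to B0
  B4←B2: walk · to B2
  B4←B3: walk B3 to B2
  B5←B0: walk · to B0
  B5←B2: walk B2 to B0
  B5←B4: walk B4→B2 to B0
  DF(B0)=∅
  DF(B1)=∅
  DF(B2)={B2,B5}
  DF(B3)={B2,B4}
  DF(B4)={B5}
  DF(B5)=∅

φ for x: defs {B0,B1,B3}
  DF⁺ = {B2,B4,B5}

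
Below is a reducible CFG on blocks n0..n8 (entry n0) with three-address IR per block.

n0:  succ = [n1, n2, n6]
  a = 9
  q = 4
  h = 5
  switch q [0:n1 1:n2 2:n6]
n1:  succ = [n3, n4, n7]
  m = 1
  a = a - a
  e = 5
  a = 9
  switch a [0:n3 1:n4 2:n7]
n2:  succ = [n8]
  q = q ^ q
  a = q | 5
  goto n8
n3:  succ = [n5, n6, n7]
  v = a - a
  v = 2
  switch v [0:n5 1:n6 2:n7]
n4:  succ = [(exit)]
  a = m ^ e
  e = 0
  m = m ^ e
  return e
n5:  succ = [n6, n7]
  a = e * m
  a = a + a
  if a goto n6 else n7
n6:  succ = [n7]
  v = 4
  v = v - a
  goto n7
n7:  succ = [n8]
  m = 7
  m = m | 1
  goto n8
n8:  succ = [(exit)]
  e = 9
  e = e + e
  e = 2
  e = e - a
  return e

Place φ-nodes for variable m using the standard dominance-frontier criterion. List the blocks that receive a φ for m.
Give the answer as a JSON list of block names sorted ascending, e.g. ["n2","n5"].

idom tree: n1←n0 n2←n0 n3←n1 n4←n1 n5←n3 n6←n0 n7←n0 n8←n0
Join-block Dom:
  n6: preds {n0,n3,n5}: {n0} ∩ {n0,n1,n3} ∩ {n0,n1,n3,n5} = {n0}; idom=n0
  n7: preds {n1,n3,n5,n6}: {n0,n1} ∩ {n0,n1,n3} ∩ {n0,n1,n3,n5} ∩ {n0,n6} = {n0}; idom=n0
  n8: preds {n2,n7}: {n0,n2} ∩ {n0,n7} = {n0}; idom=n0

Frontier:
  n6←n0: walk · to n0
  n6←n3: walk n3→n1 to n0
  n6←n5: walk n5→n3→n1 to n0
  n7←n1: walk n1 to n0
  n7←n3: walk n3→n1 to n0
  n7←n5: walk n5→n3→n1 to n0
  n7←n6: walk n6 to n0
  n8←n2: walk n2 to n0
  n8←n7: walk n7 to n0
  n0 → ∅
  n1 → {n6,n7}
  n2 → {n8}
  n3 → {n6,n7}
  n4 → ∅
  n5 → {n6,n7}
  n6 → {n7}
  n7 → {n8}
  n8 → ∅

φ for m: defs {n1,n4,n7}
  DF⁺ = {n6,n7,n8}

Answer: ["n6", "n7", "n8"]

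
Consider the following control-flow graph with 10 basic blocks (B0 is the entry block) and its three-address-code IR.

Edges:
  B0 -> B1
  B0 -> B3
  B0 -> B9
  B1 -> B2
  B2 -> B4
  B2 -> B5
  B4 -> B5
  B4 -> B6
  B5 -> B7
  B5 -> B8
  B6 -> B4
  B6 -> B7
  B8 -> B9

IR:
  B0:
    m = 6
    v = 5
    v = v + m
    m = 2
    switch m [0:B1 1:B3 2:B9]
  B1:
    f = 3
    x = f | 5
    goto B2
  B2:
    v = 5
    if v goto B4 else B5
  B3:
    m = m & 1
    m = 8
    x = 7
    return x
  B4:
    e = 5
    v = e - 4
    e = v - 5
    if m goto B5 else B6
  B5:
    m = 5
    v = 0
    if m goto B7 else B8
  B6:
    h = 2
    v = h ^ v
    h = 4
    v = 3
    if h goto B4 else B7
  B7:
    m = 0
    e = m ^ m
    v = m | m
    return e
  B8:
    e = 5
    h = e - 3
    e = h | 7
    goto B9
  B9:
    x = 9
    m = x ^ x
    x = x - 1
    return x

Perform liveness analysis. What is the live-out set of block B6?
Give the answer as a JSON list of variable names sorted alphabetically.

Answer: ["m"]

Analysis:
Block summaries:
  B0: {m,v} / ∅
  B1: {f,x} / ∅
  B2: {v} / ∅
  B3: {m,x} / {m}
  B4: {e,v} / {m}
  B5: {m,v} / ∅
  B6: {h,v} / {v}
  B7: {e,m,v} / ∅
  B8: {e,h} / ∅
  B9: {m,x} / ∅

Liveness:
  live B0: ∅→{m}
  live B1: {m}→{m}
  live B2: {m}→{m}
  live B3: {m}→∅
  live B4: {m}→{m,v}
  live B5: ∅→∅
  live B6: {m,v}→{m}
  live B7: ∅→∅
  live B8: ∅→∅
  live B9: ∅→∅

live-out(B6) = ["m"]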